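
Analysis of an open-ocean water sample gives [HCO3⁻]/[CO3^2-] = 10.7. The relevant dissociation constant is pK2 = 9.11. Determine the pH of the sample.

From K2 = [H⁺][CO3^2-]/[HCO3⁻]:  pH = pK2 − log₁₀([HCO3⁻]/[CO3^2-])
log₁₀(10.7) = +1.029
pH = 9.11 − (+1.029) = 8.08

pH = 8.08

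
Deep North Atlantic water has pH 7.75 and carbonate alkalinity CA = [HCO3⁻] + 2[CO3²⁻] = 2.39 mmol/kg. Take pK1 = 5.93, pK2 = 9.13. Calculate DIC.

CA = [HCO3⁻] + 2[CO3²⁻] = (α₁ + 2α₂)·DIC
At pH 7.75: [H⁺]/K1 = 10^-1.82 = 0.015136, K2/[H⁺] = 10^-1.38 = 0.041687
α₁ = 1/(1 + 0.015136 + 0.041687) = 1/1.0568 = 0.9462; α₂ = α₁·K2/[H⁺] = 0.03945
α₁ + 2α₂ = 1.0251
DIC = CA / (α₁ + 2α₂) = 2.39 / 1.0251 = 2.33 mmol/kg

DIC = 2.33 mmol/kg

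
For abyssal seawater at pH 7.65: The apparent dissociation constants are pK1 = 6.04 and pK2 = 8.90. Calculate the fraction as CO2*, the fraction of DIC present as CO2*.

α₀ = 1 / (1 + K1/[H⁺] + K1K2/[H⁺]²) = 1 / (1 + 10^+1.61 + 10^+0.36)
   = 1 / (1 + 40.738 + 2.2909) = 1/44.029 = 0.02271

α₀ = 0.0227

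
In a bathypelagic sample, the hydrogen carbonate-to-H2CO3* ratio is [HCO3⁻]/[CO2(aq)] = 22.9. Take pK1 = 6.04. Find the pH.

From K1 = [H⁺][HCO3⁻]/[CO2(aq)]:  pH = pK1 + log₁₀([HCO3⁻]/[CO2(aq)])
log₁₀(22.9) = +1.360
pH = 6.04 + (+1.360) = 7.40

pH = 7.40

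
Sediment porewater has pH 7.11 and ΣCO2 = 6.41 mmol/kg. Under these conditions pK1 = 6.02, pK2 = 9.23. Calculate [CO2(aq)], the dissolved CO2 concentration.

[CO2*] = 0.479 mmol/kg

α₀ = 1 / (1 + K1/[H⁺] + K1K2/[H⁺]²) = 1 / (1 + 10^+1.09 + 10^-1.03)
   = 1 / (1 + 12.303 + 0.093325) = 1/13.396 = 0.07465
[CO2*] = α₀ × DIC = 0.07465 × 6.41 = 0.479 mmol/kg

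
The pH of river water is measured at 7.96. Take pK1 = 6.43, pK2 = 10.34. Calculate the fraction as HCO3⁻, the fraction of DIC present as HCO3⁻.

α₁ = 0.967

α₁ = 1 / (1 + [H⁺]/K1 + K2/[H⁺]) = 1 / (1 + 10^-1.53 + 10^-2.38)
   = 1 / (1 + 0.029512 + 0.0041687) = 1/1.0337 = 0.9674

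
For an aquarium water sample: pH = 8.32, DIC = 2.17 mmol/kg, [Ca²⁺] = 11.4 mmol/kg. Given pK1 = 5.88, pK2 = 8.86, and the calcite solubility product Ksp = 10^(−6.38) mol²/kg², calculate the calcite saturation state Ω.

α₂ = 1 / (1 + [H⁺]/K2 + [H⁺]²/(K1K2)) = 1 / (1 + 10^+0.54 + 10^-1.90)
   = 1 / (1 + 3.4674 + 0.012589) = 1/4.4800 = 0.2232
[CO3²⁻] = α₂ × DIC = 0.2232 × 2.17 = 0.4844 mmol/kg
Ksp = 10^(−6.38) = 4.169×10^-7
Ω = [Ca²⁺][CO3²⁻]/Ksp = (11.4×10^-3)(4.844×10^-4) / 4.169×10^-7 = 13.2

Ω = 13.2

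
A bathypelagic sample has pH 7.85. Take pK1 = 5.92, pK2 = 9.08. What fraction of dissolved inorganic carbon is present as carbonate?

α₂ = 1 / (1 + [H⁺]/K2 + [H⁺]²/(K1K2)) = 1 / (1 + 10^+1.23 + 10^-0.70)
   = 1 / (1 + 16.982 + 0.19953) = 1/18.182 = 0.05500

α₂ = 0.0550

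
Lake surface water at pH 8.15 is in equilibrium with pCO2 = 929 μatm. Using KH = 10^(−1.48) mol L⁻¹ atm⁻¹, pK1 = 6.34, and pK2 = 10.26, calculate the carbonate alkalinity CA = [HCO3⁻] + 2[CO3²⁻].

[CO2*] = KH · pCO2 = 10^(−1.48) × 929×10^-6 = 3.076×10^-5 mol/L
α₀ = 1/(1 + K1/[H⁺] + K1K2/[H⁺]²) = 1/(1 + 10^+1.81 + 10^-0.30) = 0.01514
DIC = [CO2*]/α₀ = 3.076×10^-5 / 0.01514 = 2.032 mmol/L
CA = (α₁ + 2α₂)·DIC = (0.9773 + 2×0.007586) × 2.032 = 2.02 mmol/L

CA = 2.02 mmol/L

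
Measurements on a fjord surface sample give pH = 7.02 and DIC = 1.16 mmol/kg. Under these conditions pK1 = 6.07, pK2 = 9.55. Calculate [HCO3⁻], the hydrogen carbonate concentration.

α₁ = 1 / (1 + [H⁺]/K1 + K2/[H⁺]) = 1 / (1 + 10^-0.95 + 10^-2.53)
   = 1 / (1 + 0.11220 + 0.0029512) = 1/1.1152 = 0.8967
[HCO3⁻] = α₁ × DIC = 0.8967 × 1.16 = 1.04 mmol/kg

[HCO3⁻] = 1.04 mmol/kg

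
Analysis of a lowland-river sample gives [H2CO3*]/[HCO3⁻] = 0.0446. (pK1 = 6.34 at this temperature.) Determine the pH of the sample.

pH = 7.69

From K1 = [H⁺][HCO3⁻]/[H2CO3*]:  pH = pK1 − log₁₀([H2CO3*]/[HCO3⁻])
log₁₀(0.0446) = -1.351
pH = 6.34 − (-1.351) = 7.69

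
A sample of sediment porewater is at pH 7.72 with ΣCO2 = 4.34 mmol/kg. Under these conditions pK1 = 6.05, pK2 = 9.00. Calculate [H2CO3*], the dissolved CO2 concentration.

[CO2*] = 0.0864 mmol/kg

α₀ = 1 / (1 + K1/[H⁺] + K1K2/[H⁺]²) = 1 / (1 + 10^+1.67 + 10^+0.39)
   = 1 / (1 + 46.774 + 2.4547) = 1/50.228 = 0.01991
[CO2*] = α₀ × DIC = 0.01991 × 4.34 = 0.0864 mmol/kg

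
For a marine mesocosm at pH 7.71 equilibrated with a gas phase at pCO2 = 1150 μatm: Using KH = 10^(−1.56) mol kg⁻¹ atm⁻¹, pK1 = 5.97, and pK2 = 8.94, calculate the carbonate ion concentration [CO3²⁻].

[CO3²⁻] = 0.102 mmol/kg

[CO2*] = KH · pCO2 = 10^(−1.56) × 1150×10^-6 = 3.167×10^-5 mol/kg
α₀ = 1/(1 + K1/[H⁺] + K1K2/[H⁺]²) = 1/(1 + 10^+1.74 + 10^+0.51) = 0.01689
DIC = [CO2*]/α₀ = 3.167×10^-5 / 0.01689 = 1.875 mmol/kg
[CO3²⁻] = α₂·DIC; α₂ = 0.05467, so [CO3²⁻] = 0.05467 × 1.875 = 0.102 mmol/kg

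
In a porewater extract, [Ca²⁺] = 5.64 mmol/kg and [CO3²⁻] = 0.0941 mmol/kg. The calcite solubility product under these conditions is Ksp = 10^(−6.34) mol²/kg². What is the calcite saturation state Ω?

Ksp = 10^(−6.34) = 4.571×10^-7
Ω = [Ca²⁺][CO3²⁻]/Ksp = (5.64×10^-3)(0.0941×10^-3) / 4.571×10^-7 = 1.16

Ω = 1.16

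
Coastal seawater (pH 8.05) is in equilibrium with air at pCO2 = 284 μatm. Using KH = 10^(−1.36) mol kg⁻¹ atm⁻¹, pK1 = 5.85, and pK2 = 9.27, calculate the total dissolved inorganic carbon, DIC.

DIC = 2.10 mmol/kg

[CO2*] = KH · pCO2 = 10^(−1.36) × 284×10^-6 = 1.240×10^-5 mol/kg
α₀ = 1/(1 + K1/[H⁺] + K1K2/[H⁺]²) = 1/(1 + 10^+2.20 + 10^+0.98) = 0.005916
DIC = [CO2*]/α₀ = 1.240×10^-5 / 0.005916 = 2.10 mmol/kg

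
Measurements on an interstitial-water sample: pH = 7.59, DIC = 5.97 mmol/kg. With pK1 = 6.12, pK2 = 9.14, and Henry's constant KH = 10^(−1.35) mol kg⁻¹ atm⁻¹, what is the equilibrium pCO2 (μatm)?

pCO2 = 4260 μatm

α₀ = 1 / (1 + K1/[H⁺] + K1K2/[H⁺]²) = 1 / (1 + 10^+1.47 + 10^-0.08)
   = 1 / (1 + 29.512 + 0.83176) = 1/31.344 = 0.03190
[CO2*] = α₀ × DIC = 0.03190 × 5.97 = 0.1905 mmol/kg
pCO2 = [CO2*]/KH = 1.905×10^-4 / 4.467×10^-2 = 4260 μatm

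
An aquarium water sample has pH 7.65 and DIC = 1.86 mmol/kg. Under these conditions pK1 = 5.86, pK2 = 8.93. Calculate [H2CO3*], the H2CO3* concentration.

α₀ = 1 / (1 + K1/[H⁺] + K1K2/[H⁺]²) = 1 / (1 + 10^+1.79 + 10^+0.51)
   = 1 / (1 + 61.660 + 3.2359) = 1/65.895 = 0.01518
[CO2*] = α₀ × DIC = 0.01518 × 1.86 = 0.0282 mmol/kg

[CO2*] = 0.0282 mmol/kg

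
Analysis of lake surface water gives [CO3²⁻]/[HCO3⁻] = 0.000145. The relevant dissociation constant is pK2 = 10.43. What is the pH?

From K2 = [H⁺][CO3²⁻]/[HCO3⁻]:  pH = pK2 + log₁₀([CO3²⁻]/[HCO3⁻])
log₁₀(0.000145) = -3.839
pH = 10.43 + (-3.839) = 6.59

pH = 6.59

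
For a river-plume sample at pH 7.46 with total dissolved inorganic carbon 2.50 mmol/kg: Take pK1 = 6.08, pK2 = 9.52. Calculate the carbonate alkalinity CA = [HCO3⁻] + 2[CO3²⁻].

CA = 2.42 mmol/kg

CA = [HCO3⁻] + 2[CO3²⁻] = (α₁ + 2α₂)·DIC
At pH 7.46: [H⁺]/K1 = 10^-1.38 = 0.041687, K2/[H⁺] = 10^-2.06 = 0.0087096
α₁ = 1/(1 + 0.041687 + 0.0087096) = 1/1.0504 = 0.9520; α₂ = α₁·K2/[H⁺] = 0.008292
α₁ + 2α₂ = 0.9686
CA = 0.9686 × 2.50 = 2.42 mmol/kg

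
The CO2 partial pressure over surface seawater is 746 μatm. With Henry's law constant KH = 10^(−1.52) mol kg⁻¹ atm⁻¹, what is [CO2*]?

[CO2*] = 22.5 μmol/kg

KH = 10^(−1.52) = 3.020×10^-2 mol kg⁻¹ atm⁻¹
[CO2*] = KH · pCO2 = 3.020×10^-2 × 746×10^-6 atm = 2.25×10^-5 mol/kg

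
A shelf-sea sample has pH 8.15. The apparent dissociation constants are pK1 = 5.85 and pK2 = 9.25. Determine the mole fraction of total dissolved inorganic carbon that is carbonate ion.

α₂ = 0.0732

α₂ = 1 / (1 + [H⁺]/K2 + [H⁺]²/(K1K2)) = 1 / (1 + 10^+1.10 + 10^-1.20)
   = 1 / (1 + 12.589 + 0.063096) = 1/13.652 = 0.07325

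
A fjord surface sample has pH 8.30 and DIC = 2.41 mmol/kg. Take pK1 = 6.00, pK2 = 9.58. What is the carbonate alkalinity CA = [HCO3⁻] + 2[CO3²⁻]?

CA = [HCO3⁻] + 2[CO3²⁻] = (α₁ + 2α₂)·DIC
At pH 8.30: [H⁺]/K1 = 10^-2.30 = 0.0050119, K2/[H⁺] = 10^-1.28 = 0.052481
α₁ = 1/(1 + 0.0050119 + 0.052481) = 1/1.0575 = 0.9456; α₂ = α₁·K2/[H⁺] = 0.04963
α₁ + 2α₂ = 1.0449
CA = 1.0449 × 2.41 = 2.52 mmol/kg

CA = 2.52 mmol/kg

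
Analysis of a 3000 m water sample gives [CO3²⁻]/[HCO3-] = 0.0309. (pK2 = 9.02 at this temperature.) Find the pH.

pH = 7.51

From K2 = [H⁺][CO3²⁻]/[HCO3-]:  pH = pK2 + log₁₀([CO3²⁻]/[HCO3-])
log₁₀(0.0309) = -1.510
pH = 9.02 + (-1.510) = 7.51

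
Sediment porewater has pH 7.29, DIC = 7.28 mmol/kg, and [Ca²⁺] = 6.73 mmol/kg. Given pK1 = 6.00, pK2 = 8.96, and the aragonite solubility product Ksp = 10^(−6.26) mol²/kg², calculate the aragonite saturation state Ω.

α₂ = 1 / (1 + [H⁺]/K2 + [H⁺]²/(K1K2)) = 1 / (1 + 10^+1.67 + 10^+0.38)
   = 1 / (1 + 46.774 + 2.3988) = 1/50.172 = 0.01993
[CO3²⁻] = α₂ × DIC = 0.01993 × 7.28 = 0.1451 mmol/kg
Ksp = 10^(−6.26) = 5.495×10^-7
Ω = [Ca²⁺][CO3²⁻]/Ksp = (6.73×10^-3)(1.451×10^-4) / 5.495×10^-7 = 1.78

Ω = 1.78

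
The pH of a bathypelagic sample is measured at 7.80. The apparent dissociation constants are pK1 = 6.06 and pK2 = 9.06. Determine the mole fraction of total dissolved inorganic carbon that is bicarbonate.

α₁ = 1 / (1 + [H⁺]/K1 + K2/[H⁺]) = 1 / (1 + 10^-1.74 + 10^-1.26)
   = 1 / (1 + 0.018197 + 0.054954) = 1/1.0732 = 0.9318

α₁ = 0.932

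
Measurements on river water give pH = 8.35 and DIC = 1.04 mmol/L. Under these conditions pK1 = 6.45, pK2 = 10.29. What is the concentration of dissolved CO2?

[CO2*] = 12.8 μmol/L

α₀ = 1 / (1 + K1/[H⁺] + K1K2/[H⁺]²) = 1 / (1 + 10^+1.90 + 10^-0.04)
   = 1 / (1 + 79.433 + 0.91201) = 1/81.345 = 0.01229
[CO2*] = α₀ × DIC = 0.01229 × 1.04 = 0.0128 mmol/L = 12.8 μmol/L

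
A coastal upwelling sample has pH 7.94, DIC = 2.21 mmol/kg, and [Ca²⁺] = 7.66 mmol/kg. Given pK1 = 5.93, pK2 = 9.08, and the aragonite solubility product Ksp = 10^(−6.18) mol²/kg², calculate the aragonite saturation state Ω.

α₂ = 1 / (1 + [H⁺]/K2 + [H⁺]²/(K1K2)) = 1 / (1 + 10^+1.14 + 10^-0.87)
   = 1 / (1 + 13.804 + 0.13490) = 1/14.939 = 0.06694
[CO3²⁻] = α₂ × DIC = 0.06694 × 2.21 = 0.1479 mmol/kg
Ksp = 10^(−6.18) = 6.607×10^-7
Ω = [Ca²⁺][CO3²⁻]/Ksp = (7.66×10^-3)(1.479×10^-4) / 6.607×10^-7 = 1.72

Ω = 1.72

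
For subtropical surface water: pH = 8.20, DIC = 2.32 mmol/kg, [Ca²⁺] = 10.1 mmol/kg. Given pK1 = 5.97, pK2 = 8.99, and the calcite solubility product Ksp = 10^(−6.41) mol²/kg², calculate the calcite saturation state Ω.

α₂ = 1 / (1 + [H⁺]/K2 + [H⁺]²/(K1K2)) = 1 / (1 + 10^+0.79 + 10^-1.44)
   = 1 / (1 + 6.1660 + 0.036308) = 1/7.2023 = 0.1388
[CO3²⁻] = α₂ × DIC = 0.1388 × 2.32 = 0.3221 mmol/kg
Ksp = 10^(−6.41) = 3.890×10^-7
Ω = [Ca²⁺][CO3²⁻]/Ksp = (10.1×10^-3)(3.221×10^-4) / 3.890×10^-7 = 8.36

Ω = 8.36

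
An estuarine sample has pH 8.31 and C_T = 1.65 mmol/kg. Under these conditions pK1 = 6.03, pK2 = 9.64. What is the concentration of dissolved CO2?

[CO2*] = 8.23 μmol/kg

α₀ = 1 / (1 + K1/[H⁺] + K1K2/[H⁺]²) = 1 / (1 + 10^+2.28 + 10^+0.95)
   = 1 / (1 + 190.55 + 8.9125) = 1/200.46 = 0.004989
[CO2*] = α₀ × DIC = 0.004989 × 1.65 = 0.00823 mmol/kg = 8.23 μmol/kg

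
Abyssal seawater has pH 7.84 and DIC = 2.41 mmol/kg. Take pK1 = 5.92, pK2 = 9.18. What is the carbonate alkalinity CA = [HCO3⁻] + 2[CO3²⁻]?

CA = [HCO3⁻] + 2[CO3²⁻] = (α₁ + 2α₂)·DIC
At pH 7.84: [H⁺]/K1 = 10^-1.92 = 0.012023, K2/[H⁺] = 10^-1.34 = 0.045709
α₁ = 1/(1 + 0.012023 + 0.045709) = 1/1.0577 = 0.9454; α₂ = α₁·K2/[H⁺] = 0.04321
α₁ + 2α₂ = 1.0318
CA = 1.0318 × 2.41 = 2.49 mmol/kg

CA = 2.49 mmol/kg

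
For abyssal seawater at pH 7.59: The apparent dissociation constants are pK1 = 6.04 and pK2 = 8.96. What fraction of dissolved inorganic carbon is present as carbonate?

α₂ = 1 / (1 + [H⁺]/K2 + [H⁺]²/(K1K2)) = 1 / (1 + 10^+1.37 + 10^-0.18)
   = 1 / (1 + 23.442 + 0.66069) = 1/25.103 = 0.03984

α₂ = 0.0398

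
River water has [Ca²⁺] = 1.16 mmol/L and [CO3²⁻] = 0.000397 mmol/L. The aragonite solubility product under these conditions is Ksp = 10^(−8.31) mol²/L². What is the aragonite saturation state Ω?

Ω = 0.0940

Ksp = 10^(−8.31) = 4.898×10^-9
Ω = [Ca²⁺][CO3²⁻]/Ksp = (1.16×10^-3)(0.000397×10^-3) / 4.898×10^-9 = 0.0940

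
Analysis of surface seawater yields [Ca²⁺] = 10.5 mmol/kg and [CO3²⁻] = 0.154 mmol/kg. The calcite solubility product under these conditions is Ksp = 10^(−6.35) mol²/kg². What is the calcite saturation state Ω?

Ω = 3.62

Ksp = 10^(−6.35) = 4.467×10^-7
Ω = [Ca²⁺][CO3²⁻]/Ksp = (10.5×10^-3)(0.154×10^-3) / 4.467×10^-7 = 3.62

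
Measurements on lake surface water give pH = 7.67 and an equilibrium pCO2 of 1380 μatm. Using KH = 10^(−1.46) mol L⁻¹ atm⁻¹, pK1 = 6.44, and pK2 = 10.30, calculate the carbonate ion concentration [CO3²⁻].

[CO2*] = KH · pCO2 = 10^(−1.46) × 1380×10^-6 = 4.785×10^-5 mol/L
α₀ = 1/(1 + K1/[H⁺] + K1K2/[H⁺]²) = 1/(1 + 10^+1.23 + 10^-1.40) = 0.05549
DIC = [CO2*]/α₀ = 4.785×10^-5 / 0.05549 = 0.8624 mmol/L
[CO3²⁻] = α₂·DIC; α₂ = 0.002209, so [CO3²⁻] = 0.002209 × 0.8624 = 0.00190 mmol/L = 1.90 μmol/L

[CO3²⁻] = 1.90 μmol/L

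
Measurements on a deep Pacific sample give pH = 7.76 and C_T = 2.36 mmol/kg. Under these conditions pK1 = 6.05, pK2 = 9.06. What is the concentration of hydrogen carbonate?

[HCO3⁻] = 2.21 mmol/kg

α₁ = 1 / (1 + [H⁺]/K1 + K2/[H⁺]) = 1 / (1 + 10^-1.71 + 10^-1.30)
   = 1 / (1 + 0.019498 + 0.050119) = 1/1.0696 = 0.9349
[HCO3⁻] = α₁ × DIC = 0.9349 × 2.36 = 2.21 mmol/kg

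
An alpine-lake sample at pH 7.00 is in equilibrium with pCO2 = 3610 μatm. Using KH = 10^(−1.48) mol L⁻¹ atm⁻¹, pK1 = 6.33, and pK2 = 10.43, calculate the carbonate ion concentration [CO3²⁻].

[CO2*] = KH · pCO2 = 10^(−1.48) × 3610×10^-6 = 1.195×10^-4 mol/L
α₀ = 1/(1 + K1/[H⁺] + K1K2/[H⁺]²) = 1/(1 + 10^+0.67 + 10^-2.76) = 0.1761
DIC = [CO2*]/α₀ = 1.195×10^-4 / 0.1761 = 0.6789 mmol/L
[CO3²⁻] = α₂·DIC; α₂ = 0.0003060, so [CO3²⁻] = 0.0003060 × 0.6789 = 0.000208 mmol/L = 0.208 μmol/L

[CO3²⁻] = 0.208 μmol/L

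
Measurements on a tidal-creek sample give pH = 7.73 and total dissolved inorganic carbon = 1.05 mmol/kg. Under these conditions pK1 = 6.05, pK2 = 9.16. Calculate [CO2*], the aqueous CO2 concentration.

[CO2*] = 0.0207 mmol/kg

α₀ = 1 / (1 + K1/[H⁺] + K1K2/[H⁺]²) = 1 / (1 + 10^+1.68 + 10^+0.25)
   = 1 / (1 + 47.863 + 1.7783) = 1/50.641 = 0.01975
[CO2*] = α₀ × DIC = 0.01975 × 1.05 = 0.0207 mmol/kg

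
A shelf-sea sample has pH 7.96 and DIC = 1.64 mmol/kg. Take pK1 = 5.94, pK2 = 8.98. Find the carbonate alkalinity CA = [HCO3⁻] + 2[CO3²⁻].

CA = 1.77 mmol/kg

CA = [HCO3⁻] + 2[CO3²⁻] = (α₁ + 2α₂)·DIC
At pH 7.96: [H⁺]/K1 = 10^-2.02 = 0.0095499, K2/[H⁺] = 10^-1.02 = 0.095499
α₁ = 1/(1 + 0.0095499 + 0.095499) = 1/1.1050 = 0.9049; α₂ = α₁·K2/[H⁺] = 0.08642
α₁ + 2α₂ = 1.0778
CA = 1.0778 × 1.64 = 1.77 mmol/kg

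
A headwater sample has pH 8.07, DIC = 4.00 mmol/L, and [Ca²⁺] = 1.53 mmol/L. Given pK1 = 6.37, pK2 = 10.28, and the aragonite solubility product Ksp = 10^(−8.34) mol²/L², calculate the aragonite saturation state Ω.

α₂ = 1 / (1 + [H⁺]/K2 + [H⁺]²/(K1K2)) = 1 / (1 + 10^+2.21 + 10^+0.51)
   = 1 / (1 + 162.18 + 3.2359) = 1/166.42 = 0.006009
[CO3²⁻] = α₂ × DIC = 0.006009 × 4.00 = 0.02404 mmol/L
Ksp = 10^(−8.34) = 4.571×10^-9
Ω = [Ca²⁺][CO3²⁻]/Ksp = (1.53×10^-3)(2.404×10^-5) / 4.571×10^-9 = 8.05

Ω = 8.05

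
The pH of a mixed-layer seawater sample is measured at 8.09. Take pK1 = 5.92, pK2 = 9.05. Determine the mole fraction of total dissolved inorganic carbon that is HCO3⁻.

α₁ = 0.896

α₁ = 1 / (1 + [H⁺]/K1 + K2/[H⁺]) = 1 / (1 + 10^-2.17 + 10^-0.96)
   = 1 / (1 + 0.0067608 + 0.10965) = 1/1.1164 = 0.8957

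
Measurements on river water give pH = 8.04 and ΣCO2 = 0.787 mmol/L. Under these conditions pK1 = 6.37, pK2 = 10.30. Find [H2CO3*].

[CO2*] = 16.4 μmol/L

α₀ = 1 / (1 + K1/[H⁺] + K1K2/[H⁺]²) = 1 / (1 + 10^+1.67 + 10^-0.59)
   = 1 / (1 + 46.774 + 0.25704) = 1/48.031 = 0.02082
[CO2*] = α₀ × DIC = 0.02082 × 0.787 = 0.0164 mmol/L = 16.4 μmol/L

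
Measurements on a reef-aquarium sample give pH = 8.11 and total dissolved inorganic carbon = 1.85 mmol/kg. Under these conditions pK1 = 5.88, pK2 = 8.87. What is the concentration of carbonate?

α₂ = 1 / (1 + [H⁺]/K2 + [H⁺]²/(K1K2)) = 1 / (1 + 10^+0.76 + 10^-1.47)
   = 1 / (1 + 5.7544 + 0.033884) = 1/6.7883 = 0.1473
[CO3²⁻] = α₂ × DIC = 0.1473 × 1.85 = 0.273 mmol/kg

[CO3²⁻] = 0.273 mmol/kg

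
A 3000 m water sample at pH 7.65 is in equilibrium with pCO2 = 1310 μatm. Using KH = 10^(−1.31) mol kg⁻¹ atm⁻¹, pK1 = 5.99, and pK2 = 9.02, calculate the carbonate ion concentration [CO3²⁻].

[CO2*] = KH · pCO2 = 10^(−1.31) × 1310×10^-6 = 6.416×10^-5 mol/kg
α₀ = 1/(1 + K1/[H⁺] + K1K2/[H⁺]²) = 1/(1 + 10^+1.66 + 10^+0.29) = 0.02055
DIC = [CO2*]/α₀ = 6.416×10^-5 / 0.02055 = 3.122 mmol/kg
[CO3²⁻] = α₂·DIC; α₂ = 0.04007, so [CO3²⁻] = 0.04007 × 3.122 = 0.125 mmol/kg

[CO3²⁻] = 0.125 mmol/kg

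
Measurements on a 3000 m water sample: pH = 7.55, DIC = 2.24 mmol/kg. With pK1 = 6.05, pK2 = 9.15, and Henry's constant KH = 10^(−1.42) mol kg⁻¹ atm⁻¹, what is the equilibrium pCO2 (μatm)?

pCO2 = 1760 μatm

α₀ = 1 / (1 + K1/[H⁺] + K1K2/[H⁺]²) = 1 / (1 + 10^+1.50 + 10^-0.10)
   = 1 / (1 + 31.623 + 0.79433) = 1/33.417 = 0.02992
[CO2*] = α₀ × DIC = 0.02992 × 2.24 = 0.06703 mmol/kg
pCO2 = [CO2*]/KH = 6.703×10^-5 / 3.802×10^-2 = 1760 μatm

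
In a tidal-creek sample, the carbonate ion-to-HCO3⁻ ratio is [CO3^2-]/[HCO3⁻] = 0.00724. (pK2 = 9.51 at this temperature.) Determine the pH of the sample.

From K2 = [H⁺][CO3^2-]/[HCO3⁻]:  pH = pK2 + log₁₀([CO3^2-]/[HCO3⁻])
log₁₀(0.00724) = -2.140
pH = 9.51 + (-2.140) = 7.37

pH = 7.37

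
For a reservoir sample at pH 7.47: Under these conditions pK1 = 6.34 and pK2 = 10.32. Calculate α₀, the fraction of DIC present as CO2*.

α₀ = 1 / (1 + K1/[H⁺] + K1K2/[H⁺]²) = 1 / (1 + 10^+1.13 + 10^-1.72)
   = 1 / (1 + 13.490 + 0.019055) = 1/14.509 = 0.06892

α₀ = 0.0689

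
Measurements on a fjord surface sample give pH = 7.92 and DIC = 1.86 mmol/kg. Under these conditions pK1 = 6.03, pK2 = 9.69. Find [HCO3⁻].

[HCO3⁻] = 1.81 mmol/kg

α₁ = 1 / (1 + [H⁺]/K1 + K2/[H⁺]) = 1 / (1 + 10^-1.89 + 10^-1.77)
   = 1 / (1 + 0.012882 + 0.016982) = 1/1.0299 = 0.9710
[HCO3⁻] = α₁ × DIC = 0.9710 × 1.86 = 1.81 mmol/kg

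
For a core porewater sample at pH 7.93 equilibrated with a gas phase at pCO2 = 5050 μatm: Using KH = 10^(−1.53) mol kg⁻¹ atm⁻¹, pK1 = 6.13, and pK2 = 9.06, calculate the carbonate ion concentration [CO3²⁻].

[CO2*] = KH · pCO2 = 10^(−1.53) × 5050×10^-6 = 1.490×10^-4 mol/kg
α₀ = 1/(1 + K1/[H⁺] + K1K2/[H⁺]²) = 1/(1 + 10^+1.80 + 10^+0.67) = 0.01454
DIC = [CO2*]/α₀ = 1.490×10^-4 / 0.01454 = 10.25 mmol/kg
[CO3²⁻] = α₂·DIC; α₂ = 0.06801, so [CO3²⁻] = 0.06801 × 10.25 = 0.697 mmol/kg

[CO3²⁻] = 0.697 mmol/kg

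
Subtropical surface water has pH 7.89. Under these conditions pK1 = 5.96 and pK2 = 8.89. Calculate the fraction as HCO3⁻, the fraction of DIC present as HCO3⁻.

α₁ = 0.899

α₁ = 1 / (1 + [H⁺]/K1 + K2/[H⁺]) = 1 / (1 + 10^-1.93 + 10^-1.00)
   = 1 / (1 + 0.011749 + 0.10000) = 1/1.1117 = 0.8995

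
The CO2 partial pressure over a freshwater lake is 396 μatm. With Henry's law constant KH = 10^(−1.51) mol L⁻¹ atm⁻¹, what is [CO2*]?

KH = 10^(−1.51) = 3.090×10^-2 mol L⁻¹ atm⁻¹
[CO2*] = KH · pCO2 = 3.090×10^-2 × 396×10^-6 atm = 1.22×10^-5 mol/L

[CO2*] = 12.2 μmol/L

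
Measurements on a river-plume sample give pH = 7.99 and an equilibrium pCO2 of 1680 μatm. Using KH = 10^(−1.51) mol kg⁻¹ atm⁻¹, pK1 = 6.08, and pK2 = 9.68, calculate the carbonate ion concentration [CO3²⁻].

[CO3²⁻] = 0.0862 mmol/kg

[CO2*] = KH · pCO2 = 10^(−1.51) × 1680×10^-6 = 5.192×10^-5 mol/kg
α₀ = 1/(1 + K1/[H⁺] + K1K2/[H⁺]²) = 1/(1 + 10^+1.91 + 10^+0.22) = 0.01191
DIC = [CO2*]/α₀ = 5.192×10^-5 / 0.01191 = 4.358 mmol/kg
[CO3²⁻] = α₂·DIC; α₂ = 0.01977, so [CO3²⁻] = 0.01977 × 4.358 = 0.0862 mmol/kg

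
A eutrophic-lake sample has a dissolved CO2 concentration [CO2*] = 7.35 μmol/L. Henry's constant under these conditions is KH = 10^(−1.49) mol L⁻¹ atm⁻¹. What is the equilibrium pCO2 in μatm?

KH = 10^(−1.49) = 3.236×10^-2 mol L⁻¹ atm⁻¹
pCO2 = [CO2*]/KH = 7.35×10^-6 / 3.236×10^-2 = 2.27×10^-4 atm = 227 μatm

pCO2 = 227 μatm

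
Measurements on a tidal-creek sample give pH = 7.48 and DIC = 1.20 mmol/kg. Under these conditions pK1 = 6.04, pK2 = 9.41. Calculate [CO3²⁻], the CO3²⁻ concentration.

α₂ = 1 / (1 + [H⁺]/K2 + [H⁺]²/(K1K2)) = 1 / (1 + 10^+1.93 + 10^+0.49)
   = 1 / (1 + 85.114 + 3.0903) = 1/89.204 = 0.01121
[CO3²⁻] = α₂ × DIC = 0.01121 × 1.20 = 0.0135 mmol/kg = 13.5 μmol/kg

[CO3²⁻] = 13.5 μmol/kg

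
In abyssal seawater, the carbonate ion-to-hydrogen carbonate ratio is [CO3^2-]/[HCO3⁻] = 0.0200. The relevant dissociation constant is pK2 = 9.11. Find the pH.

pH = 7.41

From K2 = [H⁺][CO3^2-]/[HCO3⁻]:  pH = pK2 + log₁₀([CO3^2-]/[HCO3⁻])
log₁₀(0.0200) = -1.699
pH = 9.11 + (-1.699) = 7.41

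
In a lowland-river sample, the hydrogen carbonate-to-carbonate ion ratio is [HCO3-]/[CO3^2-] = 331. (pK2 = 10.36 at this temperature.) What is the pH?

pH = 7.84

From K2 = [H⁺][CO3^2-]/[HCO3-]:  pH = pK2 − log₁₀([HCO3-]/[CO3^2-])
log₁₀(331) = +2.520
pH = 10.36 − (+2.520) = 7.84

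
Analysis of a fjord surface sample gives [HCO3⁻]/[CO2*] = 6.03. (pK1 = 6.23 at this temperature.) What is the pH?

pH = 7.01

From K1 = [H⁺][HCO3⁻]/[CO2*]:  pH = pK1 + log₁₀([HCO3⁻]/[CO2*])
log₁₀(6.03) = +0.780
pH = 6.23 + (+0.780) = 7.01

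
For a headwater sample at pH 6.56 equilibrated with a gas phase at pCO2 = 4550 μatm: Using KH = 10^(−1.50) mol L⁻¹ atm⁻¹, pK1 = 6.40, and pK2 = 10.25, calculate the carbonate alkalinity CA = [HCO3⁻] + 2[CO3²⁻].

CA = 0.208 mmol/L

[CO2*] = KH · pCO2 = 10^(−1.50) × 4550×10^-6 = 1.439×10^-4 mol/L
α₀ = 1/(1 + K1/[H⁺] + K1K2/[H⁺]²) = 1/(1 + 10^+0.16 + 10^-3.53) = 0.4089
DIC = [CO2*]/α₀ = 1.439×10^-4 / 0.4089 = 0.3519 mmol/L
CA = (α₁ + 2α₂)·DIC = (0.5910 + 2×0.0001207) × 0.3519 = 0.208 mmol/L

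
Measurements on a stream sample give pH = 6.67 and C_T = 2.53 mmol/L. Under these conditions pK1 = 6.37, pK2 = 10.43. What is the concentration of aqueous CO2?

α₀ = 1 / (1 + K1/[H⁺] + K1K2/[H⁺]²) = 1 / (1 + 10^+0.30 + 10^-3.46)
   = 1 / (1 + 1.9953 + 0.00034674) = 1/2.9956 = 0.3338
[CO2*] = α₀ × DIC = 0.3338 × 2.53 = 0.845 mmol/L

[CO2*] = 0.845 mmol/L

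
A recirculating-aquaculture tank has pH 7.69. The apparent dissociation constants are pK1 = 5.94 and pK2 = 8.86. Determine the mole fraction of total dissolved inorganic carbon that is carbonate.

α₂ = 0.0623

α₂ = 1 / (1 + [H⁺]/K2 + [H⁺]²/(K1K2)) = 1 / (1 + 10^+1.17 + 10^-0.58)
   = 1 / (1 + 14.791 + 0.26303) = 1/16.054 = 0.06229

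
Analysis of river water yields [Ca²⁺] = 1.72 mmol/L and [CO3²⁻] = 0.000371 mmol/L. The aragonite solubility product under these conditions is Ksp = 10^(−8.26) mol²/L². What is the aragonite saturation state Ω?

Ω = 0.116

Ksp = 10^(−8.26) = 5.495×10^-9
Ω = [Ca²⁺][CO3²⁻]/Ksp = (1.72×10^-3)(0.000371×10^-3) / 5.495×10^-9 = 0.116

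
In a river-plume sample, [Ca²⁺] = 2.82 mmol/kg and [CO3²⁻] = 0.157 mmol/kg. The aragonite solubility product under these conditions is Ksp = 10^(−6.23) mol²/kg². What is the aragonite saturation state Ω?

Ksp = 10^(−6.23) = 5.888×10^-7
Ω = [Ca²⁺][CO3²⁻]/Ksp = (2.82×10^-3)(0.157×10^-3) / 5.888×10^-7 = 0.752

Ω = 0.752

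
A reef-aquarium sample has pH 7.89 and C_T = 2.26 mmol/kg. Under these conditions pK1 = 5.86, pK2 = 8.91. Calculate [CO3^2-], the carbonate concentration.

[CO3²⁻] = 0.195 mmol/kg

α₂ = 1 / (1 + [H⁺]/K2 + [H⁺]²/(K1K2)) = 1 / (1 + 10^+1.02 + 10^-1.01)
   = 1 / (1 + 10.471 + 0.097724) = 1/11.569 = 0.08644
[CO3²⁻] = α₂ × DIC = 0.08644 × 2.26 = 0.195 mmol/kg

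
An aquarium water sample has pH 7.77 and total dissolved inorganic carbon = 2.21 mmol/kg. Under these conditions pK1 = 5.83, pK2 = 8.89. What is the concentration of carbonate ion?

[CO3²⁻] = 0.154 mmol/kg

α₂ = 1 / (1 + [H⁺]/K2 + [H⁺]²/(K1K2)) = 1 / (1 + 10^+1.12 + 10^-0.82)
   = 1 / (1 + 13.183 + 0.15136) = 1/14.334 = 0.06976
[CO3²⁻] = α₂ × DIC = 0.06976 × 2.21 = 0.154 mmol/kg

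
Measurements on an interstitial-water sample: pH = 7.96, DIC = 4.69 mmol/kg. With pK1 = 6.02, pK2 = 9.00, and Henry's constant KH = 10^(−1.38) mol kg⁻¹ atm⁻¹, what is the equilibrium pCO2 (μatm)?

α₀ = 1 / (1 + K1/[H⁺] + K1K2/[H⁺]²) = 1 / (1 + 10^+1.94 + 10^+0.90)
   = 1 / (1 + 87.096 + 7.9433) = 1/96.040 = 0.01041
[CO2*] = α₀ × DIC = 0.01041 × 4.69 = 0.04883 mmol/kg
pCO2 = [CO2*]/KH = 4.883×10^-5 / 4.169×10^-2 = 1170 μatm

pCO2 = 1170 μatm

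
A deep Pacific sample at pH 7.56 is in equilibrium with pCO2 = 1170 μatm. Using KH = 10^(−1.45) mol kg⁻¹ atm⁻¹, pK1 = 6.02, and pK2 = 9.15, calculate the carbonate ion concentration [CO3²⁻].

[CO3²⁻] = 0.0370 mmol/kg

[CO2*] = KH · pCO2 = 10^(−1.45) × 1170×10^-6 = 4.151×10^-5 mol/kg
α₀ = 1/(1 + K1/[H⁺] + K1K2/[H⁺]²) = 1/(1 + 10^+1.54 + 10^-0.05) = 0.02735
DIC = [CO2*]/α₀ = 4.151×10^-5 / 0.02735 = 1.518 mmol/kg
[CO3²⁻] = α₂·DIC; α₂ = 0.02437, so [CO3²⁻] = 0.02437 × 1.518 = 0.0370 mmol/kg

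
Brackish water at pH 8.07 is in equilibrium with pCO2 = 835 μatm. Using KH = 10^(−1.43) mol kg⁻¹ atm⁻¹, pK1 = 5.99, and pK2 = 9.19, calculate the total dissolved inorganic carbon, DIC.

DIC = 4.04 mmol/kg

[CO2*] = KH · pCO2 = 10^(−1.43) × 835×10^-6 = 3.102×10^-5 mol/kg
α₀ = 1/(1 + K1/[H⁺] + K1K2/[H⁺]²) = 1/(1 + 10^+2.08 + 10^+0.96) = 0.007672
DIC = [CO2*]/α₀ = 3.102×10^-5 / 0.007672 = 4.04 mmol/kg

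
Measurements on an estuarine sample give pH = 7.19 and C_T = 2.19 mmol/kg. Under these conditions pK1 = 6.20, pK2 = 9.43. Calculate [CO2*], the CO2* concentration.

α₀ = 1 / (1 + K1/[H⁺] + K1K2/[H⁺]²) = 1 / (1 + 10^+0.99 + 10^-1.25)
   = 1 / (1 + 9.7724 + 0.056234) = 1/10.829 = 0.09235
[CO2*] = α₀ × DIC = 0.09235 × 2.19 = 0.202 mmol/kg

[CO2*] = 0.202 mmol/kg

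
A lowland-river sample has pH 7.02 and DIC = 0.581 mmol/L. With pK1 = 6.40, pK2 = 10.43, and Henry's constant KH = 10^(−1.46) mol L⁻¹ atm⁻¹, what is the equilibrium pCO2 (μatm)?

α₀ = 1 / (1 + K1/[H⁺] + K1K2/[H⁺]²) = 1 / (1 + 10^+0.62 + 10^-2.79)
   = 1 / (1 + 4.1687 + 0.0016218) = 1/5.1703 = 0.1934
[CO2*] = α₀ × DIC = 0.1934 × 0.581 = 0.1124 mmol/L
pCO2 = [CO2*]/KH = 1.124×10^-4 / 3.467×10^-2 = 3240 μatm

pCO2 = 3240 μatm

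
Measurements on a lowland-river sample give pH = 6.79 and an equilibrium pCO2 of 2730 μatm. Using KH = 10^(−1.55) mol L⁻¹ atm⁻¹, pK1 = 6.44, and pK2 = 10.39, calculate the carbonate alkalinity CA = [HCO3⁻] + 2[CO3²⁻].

CA = 0.172 mmol/L

[CO2*] = KH · pCO2 = 10^(−1.55) × 2730×10^-6 = 7.694×10^-5 mol/L
α₀ = 1/(1 + K1/[H⁺] + K1K2/[H⁺]²) = 1/(1 + 10^+0.35 + 10^-3.25) = 0.3087
DIC = [CO2*]/α₀ = 7.694×10^-5 / 0.3087 = 0.2492 mmol/L
CA = (α₁ + 2α₂)·DIC = (0.6911 + 2×0.0001736) × 0.2492 = 0.172 mmol/L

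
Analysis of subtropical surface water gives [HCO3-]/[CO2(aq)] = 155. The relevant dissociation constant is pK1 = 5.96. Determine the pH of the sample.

From K1 = [H⁺][HCO3-]/[CO2(aq)]:  pH = pK1 + log₁₀([HCO3-]/[CO2(aq)])
log₁₀(155) = +2.190
pH = 5.96 + (+2.190) = 8.15

pH = 8.15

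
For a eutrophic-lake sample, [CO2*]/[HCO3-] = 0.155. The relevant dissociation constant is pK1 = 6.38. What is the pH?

pH = 7.19

From K1 = [H⁺][HCO3-]/[CO2*]:  pH = pK1 − log₁₀([CO2*]/[HCO3-])
log₁₀(0.155) = -0.810
pH = 6.38 − (-0.810) = 7.19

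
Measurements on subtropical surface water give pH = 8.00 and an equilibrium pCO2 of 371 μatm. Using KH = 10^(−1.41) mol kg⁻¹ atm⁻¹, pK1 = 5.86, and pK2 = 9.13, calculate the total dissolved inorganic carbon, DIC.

DIC = 2.15 mmol/kg

[CO2*] = KH · pCO2 = 10^(−1.41) × 371×10^-6 = 1.443×10^-5 mol/kg
α₀ = 1/(1 + K1/[H⁺] + K1K2/[H⁺]²) = 1/(1 + 10^+2.14 + 10^+1.01) = 0.006699
DIC = [CO2*]/α₀ = 1.443×10^-5 / 0.006699 = 2.15 mmol/kg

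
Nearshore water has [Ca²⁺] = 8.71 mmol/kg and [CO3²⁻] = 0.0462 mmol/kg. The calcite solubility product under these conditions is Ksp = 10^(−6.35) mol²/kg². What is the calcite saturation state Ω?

Ksp = 10^(−6.35) = 4.467×10^-7
Ω = [Ca²⁺][CO3²⁻]/Ksp = (8.71×10^-3)(0.0462×10^-3) / 4.467×10^-7 = 0.901

Ω = 0.901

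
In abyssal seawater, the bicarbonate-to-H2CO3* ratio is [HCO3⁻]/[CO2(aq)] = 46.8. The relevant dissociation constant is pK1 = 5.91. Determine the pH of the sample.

From K1 = [H⁺][HCO3⁻]/[CO2(aq)]:  pH = pK1 + log₁₀([HCO3⁻]/[CO2(aq)])
log₁₀(46.8) = +1.670
pH = 5.91 + (+1.670) = 7.58

pH = 7.58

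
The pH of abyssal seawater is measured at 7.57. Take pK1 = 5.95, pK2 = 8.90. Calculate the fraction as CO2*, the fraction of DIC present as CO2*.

α₀ = 1 / (1 + K1/[H⁺] + K1K2/[H⁺]²) = 1 / (1 + 10^+1.62 + 10^+0.29)
   = 1 / (1 + 41.687 + 1.9498) = 1/44.637 = 0.02240

α₀ = 0.0224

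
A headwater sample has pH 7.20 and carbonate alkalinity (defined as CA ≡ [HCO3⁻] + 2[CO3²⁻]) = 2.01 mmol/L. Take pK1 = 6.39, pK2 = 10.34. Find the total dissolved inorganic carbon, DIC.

DIC = 2.32 mmol/L

CA = [HCO3⁻] + 2[CO3²⁻] = (α₁ + 2α₂)·DIC
At pH 7.20: [H⁺]/K1 = 10^-0.81 = 0.15488, K2/[H⁺] = 10^-3.14 = 0.00072444
α₁ = 1/(1 + 0.15488 + 0.00072444) = 1/1.1556 = 0.8653; α₂ = α₁·K2/[H⁺] = 0.0006269
α₁ + 2α₂ = 0.8666
DIC = CA / (α₁ + 2α₂) = 2.01 / 0.8666 = 2.32 mmol/L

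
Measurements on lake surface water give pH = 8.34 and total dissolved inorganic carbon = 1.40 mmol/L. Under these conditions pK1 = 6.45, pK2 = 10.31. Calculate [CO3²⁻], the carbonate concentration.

α₂ = 1 / (1 + [H⁺]/K2 + [H⁺]²/(K1K2)) = 1 / (1 + 10^+1.97 + 10^+0.08)
   = 1 / (1 + 93.325 + 1.2023) = 1/95.528 = 0.01047
[CO3²⁻] = α₂ × DIC = 0.01047 × 1.40 = 0.0147 mmol/L = 14.7 μmol/L

[CO3²⁻] = 14.7 μmol/L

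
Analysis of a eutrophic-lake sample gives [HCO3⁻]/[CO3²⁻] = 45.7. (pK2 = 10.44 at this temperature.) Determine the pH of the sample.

From K2 = [H⁺][CO3²⁻]/[HCO3⁻]:  pH = pK2 − log₁₀([HCO3⁻]/[CO3²⁻])
log₁₀(45.7) = +1.660
pH = 10.44 − (+1.660) = 8.78

pH = 8.78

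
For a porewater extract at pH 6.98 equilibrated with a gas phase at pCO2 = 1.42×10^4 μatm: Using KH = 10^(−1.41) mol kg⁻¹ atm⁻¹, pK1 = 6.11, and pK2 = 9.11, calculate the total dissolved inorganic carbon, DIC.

DIC = 4.68 mmol/kg

[CO2*] = KH · pCO2 = 10^(−1.41) × 1.42×10^4×10^-6 = 5.524×10^-4 mol/kg
α₀ = 1/(1 + K1/[H⁺] + K1K2/[H⁺]²) = 1/(1 + 10^+0.87 + 10^-1.26) = 0.1181
DIC = [CO2*]/α₀ = 5.524×10^-4 / 0.1181 = 4.68 mmol/kg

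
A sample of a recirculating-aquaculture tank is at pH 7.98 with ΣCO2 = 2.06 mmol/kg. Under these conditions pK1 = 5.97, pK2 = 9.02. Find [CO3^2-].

α₂ = 1 / (1 + [H⁺]/K2 + [H⁺]²/(K1K2)) = 1 / (1 + 10^+1.04 + 10^-0.97)
   = 1 / (1 + 10.965 + 0.10715) = 1/12.072 = 0.08284
[CO3²⁻] = α₂ × DIC = 0.08284 × 2.06 = 0.171 mmol/kg

[CO3²⁻] = 0.171 mmol/kg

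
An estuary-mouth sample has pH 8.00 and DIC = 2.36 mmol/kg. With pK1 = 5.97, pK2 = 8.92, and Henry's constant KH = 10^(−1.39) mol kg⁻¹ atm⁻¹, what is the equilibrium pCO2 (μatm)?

α₀ = 1 / (1 + K1/[H⁺] + K1K2/[H⁺]²) = 1 / (1 + 10^+2.03 + 10^+1.11)
   = 1 / (1 + 107.15 + 12.882) = 1/121.03 = 0.008262
[CO2*] = α₀ × DIC = 0.008262 × 2.36 = 0.01950 mmol/kg = 19.50 μmol/kg
pCO2 = [CO2*]/KH = 1.950×10^-5 / 4.074×10^-2 = 479 μatm

pCO2 = 479 μatm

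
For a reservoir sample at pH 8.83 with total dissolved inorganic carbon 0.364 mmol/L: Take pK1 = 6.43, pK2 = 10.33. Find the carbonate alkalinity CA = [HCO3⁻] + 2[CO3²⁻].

CA = [HCO3⁻] + 2[CO3²⁻] = (α₁ + 2α₂)·DIC
At pH 8.83: [H⁺]/K1 = 10^-2.40 = 0.0039811, K2/[H⁺] = 10^-1.50 = 0.031623
α₁ = 1/(1 + 0.0039811 + 0.031623) = 1/1.0356 = 0.9656; α₂ = α₁·K2/[H⁺] = 0.03054
α₁ + 2α₂ = 1.0267
CA = 1.0267 × 0.364 = 0.374 mmol/L

CA = 0.374 mmol/L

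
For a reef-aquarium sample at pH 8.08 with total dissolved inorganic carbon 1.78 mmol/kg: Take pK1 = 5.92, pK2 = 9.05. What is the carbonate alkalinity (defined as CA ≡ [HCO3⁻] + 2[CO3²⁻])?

CA = 1.94 mmol/kg

CA = [HCO3⁻] + 2[CO3²⁻] = (α₁ + 2α₂)·DIC
At pH 8.08: [H⁺]/K1 = 10^-2.16 = 0.0069183, K2/[H⁺] = 10^-0.97 = 0.10715
α₁ = 1/(1 + 0.0069183 + 0.10715) = 1/1.1141 = 0.8976; α₂ = α₁·K2/[H⁺] = 0.09618
α₁ + 2α₂ = 1.0900
CA = 1.0900 × 1.78 = 1.94 mmol/kg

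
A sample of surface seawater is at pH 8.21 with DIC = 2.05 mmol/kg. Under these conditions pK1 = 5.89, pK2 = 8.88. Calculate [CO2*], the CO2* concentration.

[CO2*] = 8.05 μmol/kg

α₀ = 1 / (1 + K1/[H⁺] + K1K2/[H⁺]²) = 1 / (1 + 10^+2.32 + 10^+1.65)
   = 1 / (1 + 208.93 + 44.668) = 1/254.60 = 0.003928
[CO2*] = α₀ × DIC = 0.003928 × 2.05 = 0.00805 mmol/kg = 8.05 μmol/kg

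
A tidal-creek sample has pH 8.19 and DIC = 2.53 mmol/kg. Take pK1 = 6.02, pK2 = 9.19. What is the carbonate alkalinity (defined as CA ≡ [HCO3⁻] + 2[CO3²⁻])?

CA = [HCO3⁻] + 2[CO3²⁻] = (α₁ + 2α₂)·DIC
At pH 8.19: [H⁺]/K1 = 10^-2.17 = 0.0067608, K2/[H⁺] = 10^-1.00 = 0.10000
α₁ = 1/(1 + 0.0067608 + 0.10000) = 1/1.1068 = 0.9035; α₂ = α₁·K2/[H⁺] = 0.09035
α₁ + 2α₂ = 1.0842
CA = 1.0842 × 2.53 = 2.74 mmol/kg

CA = 2.74 mmol/kg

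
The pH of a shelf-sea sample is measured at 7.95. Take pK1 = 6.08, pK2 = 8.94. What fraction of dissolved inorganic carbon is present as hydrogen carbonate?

α₁ = 1 / (1 + [H⁺]/K1 + K2/[H⁺]) = 1 / (1 + 10^-1.87 + 10^-0.99)
   = 1 / (1 + 0.013490 + 0.10233) = 1/1.1158 = 0.8962

α₁ = 0.896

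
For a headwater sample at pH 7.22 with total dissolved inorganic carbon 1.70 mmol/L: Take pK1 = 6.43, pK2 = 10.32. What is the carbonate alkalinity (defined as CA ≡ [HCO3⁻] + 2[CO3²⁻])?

CA = [HCO3⁻] + 2[CO3²⁻] = (α₁ + 2α₂)·DIC
At pH 7.22: [H⁺]/K1 = 10^-0.79 = 0.16218, K2/[H⁺] = 10^-3.10 = 0.00079433
α₁ = 1/(1 + 0.16218 + 0.00079433) = 1/1.1630 = 0.8599; α₂ = α₁·K2/[H⁺] = 0.0006830
α₁ + 2α₂ = 0.8612
CA = 0.8612 × 1.70 = 1.46 mmol/L

CA = 1.46 mmol/L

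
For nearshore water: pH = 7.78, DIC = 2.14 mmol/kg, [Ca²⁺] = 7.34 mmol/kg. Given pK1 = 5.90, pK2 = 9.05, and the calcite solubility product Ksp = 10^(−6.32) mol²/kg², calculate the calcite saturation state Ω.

α₂ = 1 / (1 + [H⁺]/K2 + [H⁺]²/(K1K2)) = 1 / (1 + 10^+1.27 + 10^-0.61)
   = 1 / (1 + 18.621 + 0.24547) = 1/19.866 = 0.05034
[CO3²⁻] = α₂ × DIC = 0.05034 × 2.14 = 0.1077 mmol/kg
Ksp = 10^(−6.32) = 4.786×10^-7
Ω = [Ca²⁺][CO3²⁻]/Ksp = (7.34×10^-3)(1.077×10^-4) / 4.786×10^-7 = 1.65

Ω = 1.65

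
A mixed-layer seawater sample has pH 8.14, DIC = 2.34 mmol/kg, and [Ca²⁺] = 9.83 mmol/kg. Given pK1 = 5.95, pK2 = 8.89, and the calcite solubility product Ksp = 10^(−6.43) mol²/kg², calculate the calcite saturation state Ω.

Ω = 9.30

α₂ = 1 / (1 + [H⁺]/K2 + [H⁺]²/(K1K2)) = 1 / (1 + 10^+0.75 + 10^-1.44)
   = 1 / (1 + 5.6234 + 0.036308) = 1/6.6597 = 0.1502
[CO3²⁻] = α₂ × DIC = 0.1502 × 2.34 = 0.3514 mmol/kg
Ksp = 10^(−6.43) = 3.715×10^-7
Ω = [Ca²⁺][CO3²⁻]/Ksp = (9.83×10^-3)(3.514×10^-4) / 3.715×10^-7 = 9.30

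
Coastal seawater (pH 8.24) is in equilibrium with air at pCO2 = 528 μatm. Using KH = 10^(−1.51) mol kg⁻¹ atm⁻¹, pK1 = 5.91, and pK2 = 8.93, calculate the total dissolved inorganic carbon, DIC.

[CO2*] = KH · pCO2 = 10^(−1.51) × 528×10^-6 = 1.632×10^-5 mol/kg
α₀ = 1/(1 + K1/[H⁺] + K1K2/[H⁺]²) = 1/(1 + 10^+2.33 + 10^+1.64) = 0.003869
DIC = [CO2*]/α₀ = 1.632×10^-5 / 0.003869 = 4.22 mmol/kg

DIC = 4.22 mmol/kg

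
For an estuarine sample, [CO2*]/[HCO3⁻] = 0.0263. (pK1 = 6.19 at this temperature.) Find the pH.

From K1 = [H⁺][HCO3⁻]/[CO2*]:  pH = pK1 − log₁₀([CO2*]/[HCO3⁻])
log₁₀(0.0263) = -1.580
pH = 6.19 − (-1.580) = 7.77

pH = 7.77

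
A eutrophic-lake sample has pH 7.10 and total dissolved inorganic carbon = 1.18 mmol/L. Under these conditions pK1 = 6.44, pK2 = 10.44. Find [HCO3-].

[HCO3⁻] = 0.968 mmol/L

α₁ = 1 / (1 + [H⁺]/K1 + K2/[H⁺]) = 1 / (1 + 10^-0.66 + 10^-3.34)
   = 1 / (1 + 0.21878 + 0.00045709) = 1/1.2192 = 0.8202
[HCO3⁻] = α₁ × DIC = 0.8202 × 1.18 = 0.968 mmol/L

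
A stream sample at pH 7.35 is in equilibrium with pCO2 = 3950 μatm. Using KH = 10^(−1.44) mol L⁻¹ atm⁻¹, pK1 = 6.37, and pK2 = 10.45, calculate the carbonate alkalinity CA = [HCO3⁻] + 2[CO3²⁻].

CA = 1.37 mmol/L

[CO2*] = KH · pCO2 = 10^(−1.44) × 3950×10^-6 = 1.434×10^-4 mol/L
α₀ = 1/(1 + K1/[H⁺] + K1K2/[H⁺]²) = 1/(1 + 10^+0.98 + 10^-2.12) = 0.09472
DIC = [CO2*]/α₀ = 1.434×10^-4 / 0.09472 = 1.514 mmol/L
CA = (α₁ + 2α₂)·DIC = (0.9046 + 2×0.0007185) × 1.514 = 1.37 mmol/L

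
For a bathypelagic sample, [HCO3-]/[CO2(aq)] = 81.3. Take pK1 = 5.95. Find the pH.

pH = 7.86

From K1 = [H⁺][HCO3-]/[CO2(aq)]:  pH = pK1 + log₁₀([HCO3-]/[CO2(aq)])
log₁₀(81.3) = +1.910
pH = 5.95 + (+1.910) = 7.86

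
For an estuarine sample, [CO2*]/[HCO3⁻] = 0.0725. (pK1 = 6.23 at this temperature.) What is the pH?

From K1 = [H⁺][HCO3⁻]/[CO2*]:  pH = pK1 − log₁₀([CO2*]/[HCO3⁻])
log₁₀(0.0725) = -1.140
pH = 6.23 − (-1.140) = 7.37

pH = 7.37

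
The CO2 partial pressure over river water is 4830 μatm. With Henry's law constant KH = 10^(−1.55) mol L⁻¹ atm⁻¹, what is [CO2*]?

KH = 10^(−1.55) = 2.818×10^-2 mol L⁻¹ atm⁻¹
[CO2*] = KH · pCO2 = 2.818×10^-2 × 4830×10^-6 atm = 1.36×10^-4 mol/L

[CO2*] = 136 μmol/L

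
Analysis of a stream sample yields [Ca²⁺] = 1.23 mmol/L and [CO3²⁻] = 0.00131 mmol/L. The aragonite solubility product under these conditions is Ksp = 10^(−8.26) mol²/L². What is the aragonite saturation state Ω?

Ω = 0.293

Ksp = 10^(−8.26) = 5.495×10^-9
Ω = [Ca²⁺][CO3²⁻]/Ksp = (1.23×10^-3)(0.00131×10^-3) / 5.495×10^-9 = 0.293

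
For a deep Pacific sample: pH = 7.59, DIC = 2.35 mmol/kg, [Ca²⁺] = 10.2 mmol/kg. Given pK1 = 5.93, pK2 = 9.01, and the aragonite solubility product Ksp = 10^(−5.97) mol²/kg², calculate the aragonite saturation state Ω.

Ω = 0.802

α₂ = 1 / (1 + [H⁺]/K2 + [H⁺]²/(K1K2)) = 1 / (1 + 10^+1.42 + 10^-0.24)
   = 1 / (1 + 26.303 + 0.57544) = 1/27.878 = 0.03587
[CO3²⁻] = α₂ × DIC = 0.03587 × 2.35 = 0.08430 mmol/kg
Ksp = 10^(−5.97) = 1.072×10^-6
Ω = [Ca²⁺][CO3²⁻]/Ksp = (10.2×10^-3)(8.430×10^-5) / 1.072×10^-6 = 0.802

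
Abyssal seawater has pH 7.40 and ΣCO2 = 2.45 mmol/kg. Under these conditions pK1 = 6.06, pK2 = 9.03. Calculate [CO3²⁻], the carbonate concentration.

α₂ = 1 / (1 + [H⁺]/K2 + [H⁺]²/(K1K2)) = 1 / (1 + 10^+1.63 + 10^+0.29)
   = 1 / (1 + 42.658 + 1.9498) = 1/45.608 = 0.02193
[CO3²⁻] = α₂ × DIC = 0.02193 × 2.45 = 0.0537 mmol/kg

[CO3²⁻] = 0.0537 mmol/kg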